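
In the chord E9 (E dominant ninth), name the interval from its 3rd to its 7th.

diminished fifth

Spelling the chord: E-G#-B-D-F#.
So we need the interval from G# up to D.
5 letter names make it a fifth; at 6 semitones (a half step narrower than perfect) the quality is diminished.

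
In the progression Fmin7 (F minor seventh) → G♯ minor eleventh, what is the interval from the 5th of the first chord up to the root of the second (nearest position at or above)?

Fmin7 (F minor seventh) has C as its 5th, and G♯ minor eleventh has G♯ as its root.
From C to G♯: 8 semitones over a fifth = augmented.

A5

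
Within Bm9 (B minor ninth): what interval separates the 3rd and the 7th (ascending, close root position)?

P5

The chord tones of Bmin9 are B–D–F#–A–C#.
That puts D below A.
From D to A is 7 semitones, exactly the perfect fifth.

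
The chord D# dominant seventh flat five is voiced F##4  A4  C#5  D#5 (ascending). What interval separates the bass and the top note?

m6

The outer voices are F##4 and D#5.
F## up to D# is 8 semitones, a half step narrower than a major sixth, so the interval is minor.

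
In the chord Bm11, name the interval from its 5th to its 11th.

m7

Bm11 (B minor eleventh): B-D-F#-A-C#-E.
5th = F#; 11th = E.
F# up to E is 10 semitones, a half step narrower than a major seventh, so the interval is minor.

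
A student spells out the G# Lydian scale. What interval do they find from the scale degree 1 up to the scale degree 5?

perfect 5th

G# lydian: G# A# B# C## D# E# F##.
That puts G# below D#.
From G# to D# is 7 semitones, exactly the perfect fifth.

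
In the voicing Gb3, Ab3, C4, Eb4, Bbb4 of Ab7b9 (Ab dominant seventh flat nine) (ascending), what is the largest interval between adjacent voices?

Adjacent intervals: Gb3→Ab3 = major second; Ab3→C4 = major third; C4→Eb4 = minor third; Eb4→Bbb4 = diminished fifth.
The largest is Eb4 to Bbb4, a diminished fifth (6 semitones).

diminished fifth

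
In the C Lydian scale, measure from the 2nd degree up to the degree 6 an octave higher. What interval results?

perfect 12th

The scale runs C D E F♯ G A B.
2nd degree = D; scale degree 6 (up an octave) = A.
D up to A spans 12 letter names and 19 semitones — a perfect twelfth.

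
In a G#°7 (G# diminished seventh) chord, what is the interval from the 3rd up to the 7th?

d5

G# diminished seventh: G#-B-D-F.
The 3rd is B and the 7th is F.
5 letter names make it a fifth; at 6 semitones (a half step narrower than perfect) the quality is diminished.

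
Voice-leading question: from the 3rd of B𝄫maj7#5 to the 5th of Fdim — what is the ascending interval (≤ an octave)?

m7

The 3rd of B𝄫maj7#5 is D♭; the 5th of Fdim is C♭.
D♭ up to C♭ is 10 semitones, a half step narrower than a major seventh, so the interval is minor.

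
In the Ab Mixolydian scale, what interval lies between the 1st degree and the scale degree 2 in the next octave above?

M9

The scale runs Ab Bb C Db Eb F Gb.
So we need the interval from Ab up to Bb.
Counting 9 letters and 14 half steps from Ab gives a major ninth.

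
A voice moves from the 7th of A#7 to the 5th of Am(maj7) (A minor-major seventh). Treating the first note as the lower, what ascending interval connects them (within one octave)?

The 7th of A#7 is G#; the 5th of Am(maj7) (A minor-major seventh) is E.
G# up to E is 8 semitones, a half step narrower than a major sixth, so the interval is minor.

m6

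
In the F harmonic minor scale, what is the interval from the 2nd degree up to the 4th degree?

F harmonic minor: F G Ab Bb C Db E.
2nd degree = G; 4th degree = Bb.
From G to Bb: 3 semitones over a third = minor.

minor third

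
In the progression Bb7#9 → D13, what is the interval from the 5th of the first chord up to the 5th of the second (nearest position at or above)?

Bb7#9 has F as its 5th, and D13 has A as its 5th.
Counting 3 letters and 4 half steps from F gives a major third.

major third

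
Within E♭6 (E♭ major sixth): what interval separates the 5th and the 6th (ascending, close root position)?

major 2nd

The chord tones of E♭6 (E♭ major sixth) are E♭–G–B♭–C.
So we need the interval from B♭ up to C.
Counting 2 letters and 2 half steps from B♭ gives a major second.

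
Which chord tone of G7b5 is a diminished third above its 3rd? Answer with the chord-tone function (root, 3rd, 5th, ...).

The chord tones of G7b5 are G B Db F.
The 3rd is B. A diminished third above B is Db.
Db is the chord's 5th.

5th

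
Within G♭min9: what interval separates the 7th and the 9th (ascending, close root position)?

major 3rd

G♭m9 (G♭ minor ninth) is spelled G♭-B𝄫-D♭-F♭-A♭.
7th = F♭; 9th = A♭.
Counting 3 letters and 4 half steps from F♭ gives a major third.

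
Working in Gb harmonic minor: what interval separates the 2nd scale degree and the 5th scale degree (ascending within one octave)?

Gb harmonic minor: Gb Ab Bbb Cb Db Ebb F.
That puts Ab below Db.
From Ab to Db is 5 semitones, exactly the perfect fourth.

perfect fourth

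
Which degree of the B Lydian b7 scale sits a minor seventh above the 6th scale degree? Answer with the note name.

F#

The scale is B C# D# E# F# G# A.
The 6th scale degree is G#; a minor seventh above that is F# — scale degree 5.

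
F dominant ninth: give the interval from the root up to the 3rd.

Spelling the chord: F A C Eb G.
That puts F below A.
From F to A is 4 semitones, exactly the major third.

M3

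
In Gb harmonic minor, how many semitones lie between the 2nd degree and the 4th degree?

3

The scale is Gb Ab Bbb Cb Db Ebb F.
Ab up to Cb is a minor third — 3 semitones.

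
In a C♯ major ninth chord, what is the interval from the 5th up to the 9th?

perfect fifth

Spelling the chord: C♯-E♯-G♯-B♯-D♯.
5th = G♯; 9th = D♯.
G♯ up to D♯ spans 5 letter names and 7 semitones — a perfect fifth.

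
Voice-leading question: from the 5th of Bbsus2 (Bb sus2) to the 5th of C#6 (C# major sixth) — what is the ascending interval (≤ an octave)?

augmented 2nd

The 5th of Bbsus2 (Bb sus2) is F; the 5th of C#6 (C# major sixth) is G#.
From F to G#: 3 semitones over a second = augmented.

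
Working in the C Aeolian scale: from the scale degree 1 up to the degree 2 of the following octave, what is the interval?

M9

Spelling the C Aeolian scale: C D E♭ F G A♭ B♭.
The scale degree 1 is C and the 2nd scale degree (up an octave) is D.
From C to D is 14 semitones, exactly the major ninth.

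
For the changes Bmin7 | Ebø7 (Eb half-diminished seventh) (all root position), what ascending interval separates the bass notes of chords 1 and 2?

diminished fourth

The roots are B and Eb.
4 letter names make it a fourth; at 4 semitones (a half step narrower than perfect) the quality is diminished.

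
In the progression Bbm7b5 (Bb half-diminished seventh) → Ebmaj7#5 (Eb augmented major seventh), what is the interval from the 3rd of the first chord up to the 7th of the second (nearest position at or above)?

augmented unison

Bbm7b5 (Bb half-diminished seventh) has Db as its 3rd, and Ebmaj7#5 (Eb augmented major seventh) has D as its 7th.
From Db to D: 1 semitone over a unison = augmented.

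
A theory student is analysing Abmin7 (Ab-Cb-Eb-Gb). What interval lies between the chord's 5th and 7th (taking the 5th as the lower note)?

The 5th is Eb and the 7th is Gb.
Eb up to Gb is 3 semitones, a half step narrower than a major third, so the interval is minor.

minor 3rd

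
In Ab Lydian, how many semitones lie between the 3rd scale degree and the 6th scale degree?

The scale is Ab Bb C D Eb F G.
C up to F is a perfect fourth — 5 semitones.

5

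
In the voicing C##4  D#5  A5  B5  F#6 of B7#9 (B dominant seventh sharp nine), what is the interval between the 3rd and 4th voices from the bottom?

Those voices are A5 and B5.
From A to B is 2 semitones, exactly the major second.

major second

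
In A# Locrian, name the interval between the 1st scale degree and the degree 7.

A# locrian: A# B C# D# E F# G#.
That puts A# below G#.
From A# to G#: 10 semitones over a seventh = minor.

minor seventh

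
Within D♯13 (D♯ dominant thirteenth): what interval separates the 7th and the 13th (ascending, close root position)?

D♯13 is spelled D♯-F𝄪-A♯-C♯-E♯-B♯.
The 7th is C♯ and the 13th is B♯.
C♯ up to B♯ spans 7 letter names and 11 semitones — a major seventh.

major seventh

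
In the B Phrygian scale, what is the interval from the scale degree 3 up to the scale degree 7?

B phrygian: B C D E F♯ G A.
Scale degree 3 = D; degree 7 = A.
D up to A spans 5 letter names and 7 semitones — a perfect fifth.

perfect fifth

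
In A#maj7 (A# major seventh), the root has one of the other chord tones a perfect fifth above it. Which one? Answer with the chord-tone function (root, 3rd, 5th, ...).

The chord tones of A#maj7 (A# major seventh) are A#-C##-E#-G##.
The root is A#. A perfect fifth above A# is E#.
E# is the chord's 5th.

5th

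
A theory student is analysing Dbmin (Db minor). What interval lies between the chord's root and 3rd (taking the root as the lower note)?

m3

Dbmin (Db minor) is spelled Db Fb Ab.
Root = Db; 3rd = Fb.
3 letter names make it a third; at 3 semitones (a half step narrower than major) the quality is minor.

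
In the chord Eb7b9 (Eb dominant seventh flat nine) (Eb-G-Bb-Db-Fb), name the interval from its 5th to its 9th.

The 5th is Bb and the 9th is Fb.
Bb up to Fb is 6 semitones, a half step narrower than a perfect fifth, so the interval is diminished.

diminished fifth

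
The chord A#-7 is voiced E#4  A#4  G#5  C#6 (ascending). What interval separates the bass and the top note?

minor thirteenth

The outer voices are E#4 and C#6.
From E# to C#: 20 semitones over a thirteenth = minor.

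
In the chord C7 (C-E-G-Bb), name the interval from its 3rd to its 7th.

diminished 5th

3rd = E; 7th = Bb.
From E to Bb: 6 semitones over a fifth = diminished.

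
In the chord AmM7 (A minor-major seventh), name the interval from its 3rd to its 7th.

augmented 5th

Am(maj7) is spelled A C E G♯.
So we need the interval from C up to G♯.
C up to G♯ is 8 semitones, a half step wider than a perfect fifth, so the interval is augmented.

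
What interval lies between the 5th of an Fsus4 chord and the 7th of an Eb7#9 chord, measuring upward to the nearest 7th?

Fsus4 has C as its 5th, and Eb7#9 has Db as its 7th.
C up to Db is 1 semitone, a half step narrower than a major second, so the interval is minor.

minor second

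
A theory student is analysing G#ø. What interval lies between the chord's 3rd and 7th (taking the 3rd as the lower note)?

G#m7b5 (G# half-diminished seventh): G# B D F#.
That puts B below F#.
Counting 5 letters and 7 half steps from B gives a perfect fifth.

P5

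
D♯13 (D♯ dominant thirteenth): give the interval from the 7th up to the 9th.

The chord tones of D♯13 are D♯-F𝄪-A♯-C♯-E♯-B♯.
7th = C♯; 9th = E♯.
Counting 3 letters and 4 half steps from C♯ gives a major third.

major 3rd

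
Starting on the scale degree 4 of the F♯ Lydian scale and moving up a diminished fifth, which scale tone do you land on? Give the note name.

The scale is F♯ G♯ A♯ B♯ C♯ D♯ E♯.
The scale degree 4 is B♯; a diminished fifth above that is F♯ — scale degree 1.

F#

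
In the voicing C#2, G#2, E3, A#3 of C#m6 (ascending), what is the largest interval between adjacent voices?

minor 6th

Adjacent intervals: C#2→G#2 = perfect fifth; G#2→E3 = minor sixth; E3→A#3 = augmented fourth.
The largest is G#2 to E3, a minor sixth (8 semitones).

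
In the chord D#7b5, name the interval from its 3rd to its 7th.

diminished fifth

D#7b5 (D# dominant seventh flat five) is spelled D#, F##, A, C#.
So we need the interval from F## up to C#.
From F## to C#: 6 semitones over a fifth = diminished.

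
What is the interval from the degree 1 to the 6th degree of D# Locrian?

The scale runs D# E F# G# A B C#.
The degree 1 is D# and the 6th degree is B.
6 letter names make it a sixth; at 8 semitones (a half step narrower than major) the quality is minor.

minor sixth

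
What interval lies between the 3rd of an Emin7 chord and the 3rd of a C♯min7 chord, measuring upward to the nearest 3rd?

The 3rd of Emin7 is G; the 3rd of C♯min7 is E.
G up to E spans 6 letter names and 9 semitones — a major sixth.

major 6th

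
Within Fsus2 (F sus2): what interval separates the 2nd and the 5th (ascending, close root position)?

perfect fourth

Spelling the chord: F-G-C.
That puts G below C.
From G to C is 5 semitones, exactly the perfect fourth.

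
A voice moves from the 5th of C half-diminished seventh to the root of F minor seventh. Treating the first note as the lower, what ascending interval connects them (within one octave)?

major seventh

C half-diminished seventh has Gb as its 5th, and F minor seventh has F as its root.
Counting 7 letters and 11 half steps from Gb gives a major seventh.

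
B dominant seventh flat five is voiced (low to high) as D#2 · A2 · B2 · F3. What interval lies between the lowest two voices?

d5

Those voices are D#2 and A2.
D# up to A is 6 semitones, a half step narrower than a perfect fifth, so the interval is diminished.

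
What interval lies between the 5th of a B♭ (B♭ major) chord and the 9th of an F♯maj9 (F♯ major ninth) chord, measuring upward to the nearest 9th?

augmented second

The 5th of B♭ (B♭ major) is F; the 9th of F♯maj9 (F♯ major ninth) is G♯.
From F to G♯: 3 semitones over a second = augmented.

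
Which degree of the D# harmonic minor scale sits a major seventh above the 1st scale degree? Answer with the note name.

C##

The scale is D# E# F# G# A# B C##.
The 1st scale degree is D#; a major seventh above that is C## — scale degree 7.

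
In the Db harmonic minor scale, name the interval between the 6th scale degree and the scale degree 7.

The scale runs Db Eb Fb Gb Ab Bbb C.
So we need the interval from Bbb up to C.
From Bbb to C: 3 semitones over a second = augmented.

A2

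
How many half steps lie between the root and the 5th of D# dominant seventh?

D#7 is spelled D#, F##, A#, C#.
D# to A# is a perfect fifth: 7 semitones.

7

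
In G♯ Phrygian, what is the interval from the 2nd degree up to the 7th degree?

Spelling G♯ Phrygian: G♯ A B C♯ D♯ E F♯.
The 2nd degree is A and the 7th scale degree is F♯.
A up to F♯ spans 6 letter names and 9 semitones — a major sixth.

M6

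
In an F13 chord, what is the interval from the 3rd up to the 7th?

F13 (F dominant thirteenth): F A C Eb G D.
The 3rd is A and the 7th is Eb.
A up to Eb is 6 semitones, a half step narrower than a perfect fifth, so the interval is diminished.

diminished 5th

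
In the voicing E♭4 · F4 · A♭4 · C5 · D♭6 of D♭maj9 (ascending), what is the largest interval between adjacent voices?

m9

Adjacent intervals: E♭4→F4 = major second; F4→A♭4 = minor third; A♭4→C5 = major third; C5→D♭6 = minor ninth.
The largest is C5 to D♭6, a minor ninth (13 semitones).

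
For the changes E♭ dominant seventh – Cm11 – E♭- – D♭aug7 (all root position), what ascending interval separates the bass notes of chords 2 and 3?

minor third

The roots are C and E♭.
3 letter names make it a third; at 3 semitones (a half step narrower than major) the quality is minor.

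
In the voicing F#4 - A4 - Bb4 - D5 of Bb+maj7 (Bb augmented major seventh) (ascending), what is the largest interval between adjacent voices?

Adjacent intervals: F#4→A4 = minor third; A4→Bb4 = minor second; Bb4→D5 = major third.
The largest is Bb4 to D5, a major third (4 semitones).

major third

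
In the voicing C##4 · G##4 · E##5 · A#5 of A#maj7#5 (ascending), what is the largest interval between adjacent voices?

Adjacent intervals: C##4→G##4 = perfect fifth; G##4→E##5 = major sixth; E##5→A#5 = diminished fourth.
The largest is G##4 to E##5, a major sixth (9 semitones).

major sixth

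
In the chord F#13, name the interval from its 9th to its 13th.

The chord tones of F#13 are F#, A#, C#, E, G#, D#.
The 9th is G# and the 13th is D#.
Counting 5 letters and 7 half steps from G# gives a perfect fifth.

P5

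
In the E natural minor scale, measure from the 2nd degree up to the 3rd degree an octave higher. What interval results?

E natural minor: E F# G A B C D.
So we need the interval from F# up to G.
F# up to G is 13 semitones, a half step narrower than a major ninth, so the interval is minor.

minor ninth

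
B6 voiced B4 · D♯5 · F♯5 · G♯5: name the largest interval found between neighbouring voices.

major 3rd

Adjacent intervals: B4→D♯5 = major third; D♯5→F♯5 = minor third; F♯5→G♯5 = major second.
The largest is B4 to D♯5, a major third (4 semitones).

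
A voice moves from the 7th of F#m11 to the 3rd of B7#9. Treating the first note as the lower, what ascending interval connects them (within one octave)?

F#m11 has E as its 7th, and B7#9 has D# as its 3rd.
From E to D# is 11 semitones, exactly the major seventh.

M7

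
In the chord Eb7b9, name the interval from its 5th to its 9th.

d5

Eb7b9 (Eb dominant seventh flat nine) is spelled Eb–G–Bb–Db–Fb.
5th = Bb; 9th = Fb.
Bb up to Fb is 6 semitones, a half step narrower than a perfect fifth, so the interval is diminished.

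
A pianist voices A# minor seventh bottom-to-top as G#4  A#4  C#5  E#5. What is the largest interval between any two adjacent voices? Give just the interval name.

Adjacent intervals: G#4→A#4 = major second; A#4→C#5 = minor third; C#5→E#5 = major third.
The largest is C#5 to E#5, a major third (4 semitones).

major 3rd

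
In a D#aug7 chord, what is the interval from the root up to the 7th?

Spelling the chord: D# F## A## C#.
The root is D# and the 7th is C#.
D# up to C# is 10 semitones, a half step narrower than a major seventh, so the interval is minor.

m7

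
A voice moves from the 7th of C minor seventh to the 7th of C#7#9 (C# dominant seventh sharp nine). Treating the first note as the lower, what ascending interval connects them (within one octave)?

augmented unison

C minor seventh has Bb as its 7th, and C#7#9 (C# dominant seventh sharp nine) has B as its 7th.
1 letter names make it a unison; at 1 semitone (a half step wider than perfect) the quality is augmented.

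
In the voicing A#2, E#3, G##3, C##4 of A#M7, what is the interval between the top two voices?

Those voices are G##3 and C##4.
G## up to C## spans 4 letter names and 5 semitones — a perfect fourth.

perfect fourth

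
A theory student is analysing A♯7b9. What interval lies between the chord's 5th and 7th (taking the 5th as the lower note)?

minor third

A♯7b9: A♯ C𝄪 E♯ G♯ B.
So we need the interval from E♯ up to G♯.
3 letter names make it a third; at 3 semitones (a half step narrower than major) the quality is minor.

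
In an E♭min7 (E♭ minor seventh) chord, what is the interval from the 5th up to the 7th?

E♭ minor seventh: E♭, G♭, B♭, D♭.
That puts B♭ below D♭.
From B♭ to D♭: 3 semitones over a third = minor.

m3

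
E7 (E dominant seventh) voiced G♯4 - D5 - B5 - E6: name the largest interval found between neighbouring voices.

Adjacent intervals: G♯4→D5 = diminished fifth; D5→B5 = major sixth; B5→E6 = perfect fourth.
The largest is D5 to B5, a major sixth (9 semitones).

major sixth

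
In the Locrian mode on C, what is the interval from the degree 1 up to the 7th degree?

minor 7th

Spelling the Locrian mode on C: C Db Eb F Gb Ab Bb.
Degree 1 = C; degree 7 = Bb.
From C to Bb: 10 semitones over a seventh = minor.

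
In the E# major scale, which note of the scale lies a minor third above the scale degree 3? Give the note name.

The scale is E# F## G## A# B# C## D##.
The scale degree 3 is G##; a minor third above that is B# — scale degree 5.

B#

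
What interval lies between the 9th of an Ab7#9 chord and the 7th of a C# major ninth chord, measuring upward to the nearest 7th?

Ab7#9 has B as its 9th, and C# major ninth has B# as its 7th.
B up to B# is 1 semitone, a half step wider than a perfect unison, so the interval is augmented.

A1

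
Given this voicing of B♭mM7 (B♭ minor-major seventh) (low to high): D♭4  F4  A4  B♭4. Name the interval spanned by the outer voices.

major 6th

The outer voices are D♭4 and B♭4.
D♭ up to B♭ spans 6 letter names and 9 semitones — a major sixth.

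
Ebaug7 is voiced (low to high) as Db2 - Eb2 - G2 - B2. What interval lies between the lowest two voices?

Those voices are Db2 and Eb2.
From Db to Eb is 2 semitones, exactly the major second.

major 2nd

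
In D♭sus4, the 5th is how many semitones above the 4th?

2

D♭sus4 (D♭ sus4) is spelled D♭ G♭ A♭.
G♭ to A♭ is a major second: 2 semitones.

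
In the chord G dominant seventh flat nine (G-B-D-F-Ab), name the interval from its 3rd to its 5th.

So we need the interval from B up to D.
B up to D is 3 semitones, a half step narrower than a major third, so the interval is minor.

minor 3rd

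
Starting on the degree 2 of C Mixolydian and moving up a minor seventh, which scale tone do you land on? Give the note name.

C

The scale is C D E F G A Bb.
The degree 2 is D; a minor seventh above that is C — scale degree 1.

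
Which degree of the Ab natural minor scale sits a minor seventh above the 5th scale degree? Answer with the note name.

Db

The scale is Ab Bb Cb Db Eb Fb Gb.
The 5th scale degree is Eb; a minor seventh above that is Db — scale degree 4.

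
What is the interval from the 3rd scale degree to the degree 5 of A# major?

The scale runs A# B# C## D# E# F## G##.
So we need the interval from C## up to E#.
C## up to E# is 3 semitones, a half step narrower than a major third, so the interval is minor.

minor 3rd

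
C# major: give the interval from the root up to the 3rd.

major third

The chord tones of C# major are C#–E#–G#.
That puts C# below E#.
Counting 3 letters and 4 half steps from C# gives a major third.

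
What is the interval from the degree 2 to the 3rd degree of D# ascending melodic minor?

minor second

The scale runs D# E# F# G# A# B# C##.
So we need the interval from E# up to F#.
2 letter names make it a second; at 1 semitone (a half step narrower than major) the quality is minor.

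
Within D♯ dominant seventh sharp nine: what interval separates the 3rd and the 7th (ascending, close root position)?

d5

Spelling the chord: D♯-F𝄪-A♯-C♯-E𝄪.
3rd = F𝄪; 7th = C♯.
From F𝄪 to C♯: 6 semitones over a fifth = diminished.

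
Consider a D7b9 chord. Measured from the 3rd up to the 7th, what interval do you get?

D7b9 (D dominant seventh flat nine): D-F#-A-C-Eb.
That puts F# below C.
F# up to C is 6 semitones, a half step narrower than a perfect fifth, so the interval is diminished.

diminished fifth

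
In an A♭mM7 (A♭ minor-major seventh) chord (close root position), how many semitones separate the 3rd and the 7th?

8

Spelling the chord: A♭, C♭, E♭, G.
C♭ to G is an augmented fifth: 8 semitones.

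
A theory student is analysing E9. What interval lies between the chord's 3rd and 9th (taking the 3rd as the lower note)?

The chord tones of E9 (E dominant ninth) are E–G#–B–D–F#.
So we need the interval from G# up to F#.
7 letter names make it a seventh; at 10 semitones (a half step narrower than major) the quality is minor.

minor seventh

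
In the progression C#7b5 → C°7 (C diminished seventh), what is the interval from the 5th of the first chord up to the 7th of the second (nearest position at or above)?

C#7b5 has G as its 5th, and C°7 (C diminished seventh) has Bbb as its 7th.
From G to Bbb: 2 semitones over a third = diminished.

diminished third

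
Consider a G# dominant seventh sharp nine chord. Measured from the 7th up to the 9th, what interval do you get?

augmented third

The chord tones of G#7#9 are G#–B#–D#–F#–A##.
That puts F# below A##.
3 letter names make it a third; at 5 semitones (a half step wider than major) the quality is augmented.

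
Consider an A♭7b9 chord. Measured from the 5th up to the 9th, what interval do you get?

Spelling the chord: A♭ C E♭ G♭ B𝄫.
5th = E♭; 9th = B𝄫.
E♭ up to B𝄫 is 6 semitones, a half step narrower than a perfect fifth, so the interval is diminished.

diminished fifth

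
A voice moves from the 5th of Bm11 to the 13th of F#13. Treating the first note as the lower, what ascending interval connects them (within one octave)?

Bm11 has F# as its 5th, and F#13 has D# as its 13th.
From F# to D# is 9 semitones, exactly the major sixth.

major 6th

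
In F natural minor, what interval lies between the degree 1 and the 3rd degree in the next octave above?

minor tenth

F natural minor: F G A♭ B♭ C D♭ E♭.
So we need the interval from F up to A♭.
F up to A♭ is 15 semitones, a half step narrower than a major tenth, so the interval is minor.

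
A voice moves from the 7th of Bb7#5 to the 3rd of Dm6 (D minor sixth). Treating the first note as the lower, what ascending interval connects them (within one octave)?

major sixth

The 7th of Bb7#5 is Ab; the 3rd of Dm6 (D minor sixth) is F.
Ab up to F spans 6 letter names and 9 semitones — a major sixth.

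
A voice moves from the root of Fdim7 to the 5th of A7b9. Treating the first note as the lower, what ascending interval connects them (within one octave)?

M7

The root of Fdim7 is F; the 5th of A7b9 is E.
Counting 7 letters and 11 half steps from F gives a major seventh.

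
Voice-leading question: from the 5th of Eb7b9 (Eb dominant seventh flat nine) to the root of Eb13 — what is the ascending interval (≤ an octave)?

perfect 4th

The 5th of Eb7b9 (Eb dominant seventh flat nine) is Bb; the root of Eb13 is Eb.
Bb up to Eb spans 4 letter names and 5 semitones — a perfect fourth.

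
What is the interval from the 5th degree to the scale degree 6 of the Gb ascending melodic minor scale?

major second

The scale runs Gb Ab Bbb Cb Db Eb F.
5th degree = Db; degree 6 = Eb.
From Db to Eb is 2 semitones, exactly the major second.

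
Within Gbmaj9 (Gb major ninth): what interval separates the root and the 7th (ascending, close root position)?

major 7th

Gbmaj9 is spelled Gb-Bb-Db-F-Ab.
That puts Gb below F.
From Gb to F is 11 semitones, exactly the major seventh.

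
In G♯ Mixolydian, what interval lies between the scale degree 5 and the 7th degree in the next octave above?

m10

The scale runs G♯ A♯ B♯ C♯ D♯ E♯ F♯.
Scale degree 5 = D♯; 7th scale degree (up an octave) = F♯.
10 letter names make it a tenth; at 15 semitones (a half step narrower than major) the quality is minor.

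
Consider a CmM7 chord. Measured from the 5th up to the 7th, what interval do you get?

M3

Cm(maj7) is spelled C-E♭-G-B.
So we need the interval from G up to B.
From G to B is 4 semitones, exactly the major third.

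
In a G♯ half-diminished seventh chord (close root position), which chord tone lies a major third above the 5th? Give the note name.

F#

Spelling the chord: G♯, B, D, F♯.
The 5th is D. A major third above D is F♯.
F♯ is the chord's 7th.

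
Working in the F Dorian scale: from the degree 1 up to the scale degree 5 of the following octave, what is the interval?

The scale runs F G Ab Bb C D Eb.
That puts F below C.
Counting 12 letters and 19 half steps from F gives a perfect twelfth.

perfect twelfth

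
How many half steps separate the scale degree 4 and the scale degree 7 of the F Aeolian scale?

The scale is F G Ab Bb C Db Eb.
Bb up to Eb is a perfect fourth — 5 semitones.

5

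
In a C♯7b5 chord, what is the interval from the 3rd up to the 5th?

diminished third

Spelling the chord: C♯ E♯ G B.
The 3rd is E♯ and the 5th is G.
E♯ up to G is 2 semitones, a whole step narrower than a major third, so the interval is diminished.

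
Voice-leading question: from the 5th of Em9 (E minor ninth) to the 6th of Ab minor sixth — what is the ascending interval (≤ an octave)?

Em9 (E minor ninth) has B as its 5th, and Ab minor sixth has F as its 6th.
5 letter names make it a fifth; at 6 semitones (a half step narrower than perfect) the quality is diminished.

diminished fifth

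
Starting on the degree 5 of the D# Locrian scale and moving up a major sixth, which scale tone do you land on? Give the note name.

F#

The scale is D# E F# G# A B C#.
The degree 5 is A; a major sixth above that is F# — scale degree 3.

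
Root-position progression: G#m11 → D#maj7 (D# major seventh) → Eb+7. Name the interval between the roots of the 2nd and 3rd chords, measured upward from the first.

The roots are D# and Eb.
2 letter names make it a second; at 0 semitones (a whole step narrower than major) the quality is diminished.

diminished 2nd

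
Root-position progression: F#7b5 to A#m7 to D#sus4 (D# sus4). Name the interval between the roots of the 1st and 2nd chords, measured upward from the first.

major 3rd

The roots are F# and A#.
F# up to A# spans 3 letter names and 4 semitones — a major third.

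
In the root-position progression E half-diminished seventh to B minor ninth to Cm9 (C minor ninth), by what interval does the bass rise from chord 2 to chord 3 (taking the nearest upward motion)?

The roots are B and C.
B up to C is 1 semitone, a half step narrower than a major second, so the interval is minor.

minor 2nd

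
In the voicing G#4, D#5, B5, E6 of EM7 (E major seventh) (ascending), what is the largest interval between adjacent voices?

Adjacent intervals: G#4→D#5 = perfect fifth; D#5→B5 = minor sixth; B5→E6 = perfect fourth.
The largest is D#5 to B5, a minor sixth (8 semitones).

minor sixth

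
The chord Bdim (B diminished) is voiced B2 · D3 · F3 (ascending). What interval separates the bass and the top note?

The outer voices are B2 and F3.
B up to F is 6 semitones, a half step narrower than a perfect fifth, so the interval is diminished.

diminished fifth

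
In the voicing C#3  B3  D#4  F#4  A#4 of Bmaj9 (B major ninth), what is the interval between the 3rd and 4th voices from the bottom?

Those voices are D#4 and F#4.
D# up to F# is 3 semitones, a half step narrower than a major third, so the interval is minor.

minor third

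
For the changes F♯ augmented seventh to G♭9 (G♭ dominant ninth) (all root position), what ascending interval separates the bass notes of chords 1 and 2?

diminished second

The roots are F♯ and G♭.
2 letter names make it a second; at 0 semitones (a whole step narrower than major) the quality is diminished.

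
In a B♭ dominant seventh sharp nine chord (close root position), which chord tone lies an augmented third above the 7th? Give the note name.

Spelling the chord: B♭-D-F-A♭-C♯.
The 7th is A♭. An augmented third above A♭ is C♯.
C♯ is the chord's 9th.

C#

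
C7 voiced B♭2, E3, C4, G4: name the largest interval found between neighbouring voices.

minor sixth

Adjacent intervals: B♭2→E3 = augmented fourth; E3→C4 = minor sixth; C4→G4 = perfect fifth.
The largest is E3 to C4, a minor sixth (8 semitones).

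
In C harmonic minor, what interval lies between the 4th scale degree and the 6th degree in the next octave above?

Spelling C harmonic minor: C D E♭ F G A♭ B.
The 4th scale degree is F and the 6th scale degree (up an octave) is A♭.
10 letter names make it a tenth; at 15 semitones (a half step narrower than major) the quality is minor.

minor tenth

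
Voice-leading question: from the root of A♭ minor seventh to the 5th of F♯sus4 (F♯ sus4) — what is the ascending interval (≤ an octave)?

augmented third

A♭ minor seventh has A♭ as its root, and F♯sus4 (F♯ sus4) has C♯ as its 5th.
From A♭ to C♯: 5 semitones over a third = augmented.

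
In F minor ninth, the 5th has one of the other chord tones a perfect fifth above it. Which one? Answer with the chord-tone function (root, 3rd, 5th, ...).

9th

Spelling the chord: F, A♭, C, E♭, G.
The 5th is C. A perfect fifth above C is G.
G is the chord's 9th.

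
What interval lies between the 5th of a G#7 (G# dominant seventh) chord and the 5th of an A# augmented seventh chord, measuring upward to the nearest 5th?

The 5th of G#7 (G# dominant seventh) is D#; the 5th of A# augmented seventh is E##.
D# up to E## is 3 semitones, a half step wider than a major second, so the interval is augmented.

augmented 2nd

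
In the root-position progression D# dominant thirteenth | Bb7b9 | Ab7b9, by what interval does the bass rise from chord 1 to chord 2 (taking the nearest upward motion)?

diminished sixth

The roots are D# and Bb.
From D# to Bb: 7 semitones over a sixth = diminished.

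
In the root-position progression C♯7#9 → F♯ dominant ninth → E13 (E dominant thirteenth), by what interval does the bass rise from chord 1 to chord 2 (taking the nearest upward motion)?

The roots are C♯ and F♯.
C♯ up to F♯ spans 4 letter names and 5 semitones — a perfect fourth.

perfect 4th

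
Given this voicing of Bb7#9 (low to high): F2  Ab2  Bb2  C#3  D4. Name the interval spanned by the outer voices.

The outer voices are F2 and D4.
Counting 13 letters and 21 half steps from F gives a major thirteenth.

major thirteenth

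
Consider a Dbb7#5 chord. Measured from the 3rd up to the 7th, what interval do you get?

d5

Spelling the chord: Dbb-Fb-Ab-Cbb.
That puts Fb below Cbb.
From Fb to Cbb: 6 semitones over a fifth = diminished.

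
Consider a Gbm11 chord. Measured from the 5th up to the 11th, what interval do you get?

minor seventh

The chord tones of Gb minor eleventh are Gb-Bbb-Db-Fb-Ab-Cb.
That puts Db below Cb.
7 letter names make it a seventh; at 10 semitones (a half step narrower than major) the quality is minor.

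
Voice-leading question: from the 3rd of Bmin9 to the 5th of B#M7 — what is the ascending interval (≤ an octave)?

augmented third

The 3rd of Bmin9 is D; the 5th of B#M7 is F##.
From D to F##: 5 semitones over a third = augmented.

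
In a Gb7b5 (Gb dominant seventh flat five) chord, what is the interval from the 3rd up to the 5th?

diminished 3rd

Gb7b5 (Gb dominant seventh flat five): Gb Bb Dbb Fb.
That puts Bb below Dbb.
3 letter names make it a third; at 2 semitones (a whole step narrower than major) the quality is diminished.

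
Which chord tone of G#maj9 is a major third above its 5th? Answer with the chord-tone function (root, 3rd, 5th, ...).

G#maj9: G#–B#–D#–F##–A#.
The 5th is D#. A major third above D# is F##.
F## is the chord's 7th.

7th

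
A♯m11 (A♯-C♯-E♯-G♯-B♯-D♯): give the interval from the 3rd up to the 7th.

The 3rd is C♯ and the 7th is G♯.
Counting 5 letters and 7 half steps from C♯ gives a perfect fifth.

perfect fifth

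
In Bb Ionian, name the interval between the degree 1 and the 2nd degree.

Spelling Bb Ionian: Bb C D Eb F G A.
That puts Bb below C.
Counting 2 letters and 2 half steps from Bb gives a major second.

M2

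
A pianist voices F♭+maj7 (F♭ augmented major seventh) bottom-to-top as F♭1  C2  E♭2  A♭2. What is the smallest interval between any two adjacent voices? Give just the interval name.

Adjacent intervals: F♭1→C2 = augmented fifth; C2→E♭2 = minor third; E♭2→A♭2 = perfect fourth.
The smallest is C2 to E♭2, a minor third (3 semitones).

minor third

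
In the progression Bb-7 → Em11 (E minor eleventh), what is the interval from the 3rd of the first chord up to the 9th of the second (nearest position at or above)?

Bb-7 has Db as its 3rd, and Em11 (E minor eleventh) has F# as its 9th.
From Db to F#: 5 semitones over a third = augmented.

augmented third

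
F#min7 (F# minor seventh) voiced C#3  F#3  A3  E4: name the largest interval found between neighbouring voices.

Adjacent intervals: C#3→F#3 = perfect fourth; F#3→A3 = minor third; A3→E4 = perfect fifth.
The largest is A3 to E4, a perfect fifth (7 semitones).

P5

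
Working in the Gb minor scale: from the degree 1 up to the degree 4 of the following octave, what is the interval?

perfect 11th

The scale runs Gb Ab Bbb Cb Db Ebb Fb.
Degree 1 = Gb; 4th scale degree (up an octave) = Cb.
Counting 11 letters and 17 half steps from Gb gives a perfect eleventh.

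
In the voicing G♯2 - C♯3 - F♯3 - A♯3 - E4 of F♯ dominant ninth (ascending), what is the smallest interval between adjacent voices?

Adjacent intervals: G♯2→C♯3 = perfect fourth; C♯3→F♯3 = perfect fourth; F♯3→A♯3 = major third; A♯3→E4 = diminished fifth.
The smallest is F♯3 to A♯3, a major third (4 semitones).

major third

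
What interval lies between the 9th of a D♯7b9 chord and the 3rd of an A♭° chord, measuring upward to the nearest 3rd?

diminished sixth

The 9th of D♯7b9 is E; the 3rd of A♭° is C♭.
From E to C♭: 7 semitones over a sixth = diminished.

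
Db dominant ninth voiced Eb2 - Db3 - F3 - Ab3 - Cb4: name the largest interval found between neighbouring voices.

Adjacent intervals: Eb2→Db3 = minor seventh; Db3→F3 = major third; F3→Ab3 = minor third; Ab3→Cb4 = minor third.
The largest is Eb2 to Db3, a minor seventh (10 semitones).

minor seventh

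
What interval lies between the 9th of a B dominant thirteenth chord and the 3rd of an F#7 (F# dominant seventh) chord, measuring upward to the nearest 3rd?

The 9th of B dominant thirteenth is C#; the 3rd of F#7 (F# dominant seventh) is A#.
From C# to A# is 9 semitones, exactly the major sixth.

M6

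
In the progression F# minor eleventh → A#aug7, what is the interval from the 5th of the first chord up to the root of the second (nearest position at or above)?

The 5th of F# minor eleventh is C#; the root of A#aug7 is A#.
From C# to A# is 9 semitones, exactly the major sixth.

major sixth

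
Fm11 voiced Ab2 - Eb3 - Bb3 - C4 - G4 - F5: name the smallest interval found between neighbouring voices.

Adjacent intervals: Ab2→Eb3 = perfect fifth; Eb3→Bb3 = perfect fifth; Bb3→C4 = major second; C4→G4 = perfect fifth; G4→F5 = minor seventh.
The smallest is Bb3 to C4, a major second (2 semitones).

major second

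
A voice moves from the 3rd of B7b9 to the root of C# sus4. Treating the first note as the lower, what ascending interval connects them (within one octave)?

minor seventh

The 3rd of B7b9 is D#; the root of C# sus4 is C#.
7 letter names make it a seventh; at 10 semitones (a half step narrower than major) the quality is minor.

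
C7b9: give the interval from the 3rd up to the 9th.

diminished seventh

The chord tones of C7b9 are C, E, G, Bb, Db.
The 3rd is E and the 9th is Db.
E up to Db is 9 semitones, a whole step narrower than a major seventh, so the interval is diminished.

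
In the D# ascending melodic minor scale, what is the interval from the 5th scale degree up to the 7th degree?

Spelling the D# ascending melodic minor scale: D# E# F# G# A# B# C##.
So we need the interval from A# up to C##.
Counting 3 letters and 4 half steps from A# gives a major third.

major 3rd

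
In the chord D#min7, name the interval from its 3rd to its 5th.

major third

D#min7 is spelled D#, F#, A#, C#.
So we need the interval from F# up to A#.
Counting 3 letters and 4 half steps from F# gives a major third.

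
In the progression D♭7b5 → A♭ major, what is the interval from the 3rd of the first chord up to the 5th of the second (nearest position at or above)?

minor 7th

The 3rd of D♭7b5 is F; the 5th of A♭ major is E♭.
7 letter names make it a seventh; at 10 semitones (a half step narrower than major) the quality is minor.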